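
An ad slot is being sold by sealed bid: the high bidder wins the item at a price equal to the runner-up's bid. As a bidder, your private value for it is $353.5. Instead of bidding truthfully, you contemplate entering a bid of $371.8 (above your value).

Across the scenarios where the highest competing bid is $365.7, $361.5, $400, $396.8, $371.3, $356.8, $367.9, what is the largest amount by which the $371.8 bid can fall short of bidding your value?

$17.8

$365.7: truthful gives $0, deviation gives −$12.2 → loss $12.2.
$361.5: truthful gives $0, deviation gives −$8 → loss $8.
$400: same outcome either way → loss $0.
$396.8: same outcome either way → loss $0.
$371.3: truthful gives $0, deviation gives −$17.8 → loss $17.8.
$356.8: truthful gives $0, deviation gives −$3.3 → loss $3.3.
$367.9: truthful gives $0, deviation gives −$14.4 → loss $14.4.
Maximum loss: $17.8.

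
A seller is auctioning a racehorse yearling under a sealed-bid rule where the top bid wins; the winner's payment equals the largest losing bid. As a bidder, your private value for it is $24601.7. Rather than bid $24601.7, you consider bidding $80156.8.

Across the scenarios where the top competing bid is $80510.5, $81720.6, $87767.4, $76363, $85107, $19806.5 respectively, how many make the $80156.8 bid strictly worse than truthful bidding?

1

The deviation hurts exactly when the highest competing bid lies strictly between $24601.7 and $80156.8 — overbidding then wins at a price above your value.
$80510.5: above both → same outcome either way.
$81720.6: above both → same outcome either way.
$87767.4: above both → same outcome either way.
$76363: inside the interval → strictly worse (loss $51761.3).
$85107: above both → same outcome either way.
$19806.5: below both → same outcome either way.
Count: 1.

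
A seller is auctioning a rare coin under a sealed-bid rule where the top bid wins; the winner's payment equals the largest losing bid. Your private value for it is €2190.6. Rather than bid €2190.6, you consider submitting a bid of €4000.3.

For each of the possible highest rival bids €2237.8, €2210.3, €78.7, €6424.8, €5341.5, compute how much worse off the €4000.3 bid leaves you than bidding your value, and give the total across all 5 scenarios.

The deviation costs you only when the competing bid falls strictly between €2190.6 and €4000.3; elsewhere both bids give the same outcome.
€2237.8: truthful payoff €0, deviation payoff −€47.2 → loss €47.2.
€2210.3: truthful payoff €0, deviation payoff −€19.7 → loss €19.7.
€78.7: outcomes coincide → loss €0.
€6424.8: outcomes coincide → loss €0.
€5341.5: outcomes coincide → loss €0.
Total loss = €47.2 + €19.7 = €66.9.
In a second-price auction your bid sets only whether you win, not what you pay, so bidding your true value is weakly dominant.

€66.9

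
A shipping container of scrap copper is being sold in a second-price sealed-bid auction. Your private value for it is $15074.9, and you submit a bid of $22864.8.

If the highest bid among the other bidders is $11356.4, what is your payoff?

$3718.5

Your bid $22864.8 exceeds the highest competing bid $11356.4, so you win.
In a second-price auction the winner pays the second-highest bid, $11356.4.
Payoff = value − price = $15074.9 − $11356.4 = $3718.5.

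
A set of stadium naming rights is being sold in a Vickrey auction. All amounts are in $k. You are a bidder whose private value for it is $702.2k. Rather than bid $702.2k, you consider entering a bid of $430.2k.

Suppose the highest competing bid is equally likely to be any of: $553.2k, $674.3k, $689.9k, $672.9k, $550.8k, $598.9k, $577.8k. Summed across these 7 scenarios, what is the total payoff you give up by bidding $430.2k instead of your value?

The deviation costs you only when the competing bid falls strictly between $430.2k and $702.2k; elsewhere both bids give the same outcome.
$553.2k: truthful payoff $149k, deviation payoff $0k → loss $149k.
$674.3k: truthful payoff $27.9k, deviation payoff $0k → loss $27.9k.
$689.9k: truthful payoff $12.3k, deviation payoff $0k → loss $12.3k.
$672.9k: truthful payoff $29.3k, deviation payoff $0k → loss $29.3k.
$550.8k: truthful payoff $151.4k, deviation payoff $0k → loss $151.4k.
$598.9k: truthful payoff $103.3k, deviation payoff $0k → loss $103.3k.
$577.8k: truthful payoff $124.4k, deviation payoff $0k → loss $124.4k.
Total loss = $149k + $27.9k + $12.3k + $29.3k + $151.4k + $103.3k + $124.4k = $597.6k.
Because the price is fixed by the runner-up's bid, deviating from your value can only change a good outcome into a bad one — never the reverse.

$597.6k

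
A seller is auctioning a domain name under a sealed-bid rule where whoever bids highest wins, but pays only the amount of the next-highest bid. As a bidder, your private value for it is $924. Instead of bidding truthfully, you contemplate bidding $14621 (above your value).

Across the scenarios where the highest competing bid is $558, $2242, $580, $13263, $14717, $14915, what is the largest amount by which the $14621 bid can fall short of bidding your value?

$558: same outcome either way → loss $0.
$2242: truthful gives $0, deviation gives −$1318 → loss $1318.
$580: same outcome either way → loss $0.
$13263: truthful gives $0, deviation gives −$12339 → loss $12339.
$14717: same outcome either way → loss $0.
$14915: same outcome either way → loss $0.
Maximum loss: $12339.

$12339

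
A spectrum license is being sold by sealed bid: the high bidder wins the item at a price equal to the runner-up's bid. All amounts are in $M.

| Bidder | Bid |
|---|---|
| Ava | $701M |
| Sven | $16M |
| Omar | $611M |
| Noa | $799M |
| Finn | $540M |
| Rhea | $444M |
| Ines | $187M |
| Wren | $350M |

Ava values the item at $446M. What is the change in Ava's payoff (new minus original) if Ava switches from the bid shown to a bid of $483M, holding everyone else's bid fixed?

$0M

The highest bid among the other bidders is $799M; Ava's bid doesn't change that.
Original bid $701M: Ava is not highest (top rival bid is $799M); payoff $0M.
Alternative bid $483M: Ava is not highest (top rival bid is $799M); payoff $0M.
Change in payoff = $0M − ($0M) = $0M.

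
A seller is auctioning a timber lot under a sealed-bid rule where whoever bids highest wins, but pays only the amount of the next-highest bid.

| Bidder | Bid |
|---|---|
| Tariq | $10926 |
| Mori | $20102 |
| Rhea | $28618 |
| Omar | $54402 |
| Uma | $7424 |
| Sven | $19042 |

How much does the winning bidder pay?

$28618

Highest bid: Omar at $54402, so Omar wins.
Second-highest bid: Rhea at $28618 — that is the price the winner pays.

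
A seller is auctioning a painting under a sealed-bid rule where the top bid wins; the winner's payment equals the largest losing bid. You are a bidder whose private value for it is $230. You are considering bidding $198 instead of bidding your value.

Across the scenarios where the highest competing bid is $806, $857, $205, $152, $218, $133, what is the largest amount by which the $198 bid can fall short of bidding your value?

$806: same outcome either way → loss $0.
$857: same outcome either way → loss $0.
$205: truthful gives $25, deviation gives $0 → loss $25.
$152: same outcome either way → loss $0.
$218: truthful gives $12, deviation gives $0 → loss $12.
$133: same outcome either way → loss $0.
Maximum loss: $25.

$25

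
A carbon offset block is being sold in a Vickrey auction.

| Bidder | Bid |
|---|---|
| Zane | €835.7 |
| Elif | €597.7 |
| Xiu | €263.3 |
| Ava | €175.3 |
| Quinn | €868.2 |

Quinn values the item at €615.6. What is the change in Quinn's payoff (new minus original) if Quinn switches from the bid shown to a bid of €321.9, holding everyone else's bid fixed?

€220.1

The highest bid among the other bidders is €835.7; Quinn's bid doesn't change that.
Original bid €868.2: Quinn is highest, pays the top rival bid €835.7; payoff €615.6 − €835.7 = −€220.1.
Alternative bid €321.9: Quinn is not highest (top rival bid is €835.7); payoff €0.
Change in payoff = €0 − (−€220.1) = €220.1.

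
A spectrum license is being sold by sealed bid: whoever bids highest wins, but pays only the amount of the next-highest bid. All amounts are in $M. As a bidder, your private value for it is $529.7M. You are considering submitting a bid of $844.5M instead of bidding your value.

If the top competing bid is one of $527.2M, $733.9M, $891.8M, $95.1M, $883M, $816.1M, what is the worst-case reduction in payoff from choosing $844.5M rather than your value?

$286.4M

$527.2M: same outcome either way → loss $0M.
$733.9M: truthful gives $0M, deviation gives −$204.2M → loss $204.2M.
$891.8M: same outcome either way → loss $0M.
$95.1M: same outcome either way → loss $0M.
$883M: same outcome either way → loss $0M.
$816.1M: truthful gives $0M, deviation gives −$286.4M → loss $286.4M.
Maximum loss: $286.4M.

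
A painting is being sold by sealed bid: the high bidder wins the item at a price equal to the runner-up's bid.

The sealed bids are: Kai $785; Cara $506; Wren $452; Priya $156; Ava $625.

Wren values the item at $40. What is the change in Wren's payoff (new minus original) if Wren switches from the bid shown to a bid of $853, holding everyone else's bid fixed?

−$745

The highest bid among the other bidders is $785; Wren's bid doesn't change that.
Original bid $452: Wren is not highest (top rival bid is $785); payoff $0.
Alternative bid $853: Wren is highest, pays the top rival bid $785; payoff $40 − $785 = −$745.
Change in payoff = −$745 − ($0) = −$745.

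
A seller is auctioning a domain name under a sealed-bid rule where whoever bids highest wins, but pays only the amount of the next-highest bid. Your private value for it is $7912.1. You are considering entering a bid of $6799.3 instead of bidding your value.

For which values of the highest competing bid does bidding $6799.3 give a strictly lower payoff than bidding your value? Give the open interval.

($6799.3, $7912.1)

If the competing bid is below $6799.3, both bids win at the same price — no difference.
If it is above $7912.1, both bids lose — no difference.
If it lies strictly between $6799.3 and $7912.1, bidding your value wins at a price below your value (positive payoff) while bidding $6799.3 loses (payoff 0).
So the deviation strictly hurts on the open interval ($6799.3, $7912.1).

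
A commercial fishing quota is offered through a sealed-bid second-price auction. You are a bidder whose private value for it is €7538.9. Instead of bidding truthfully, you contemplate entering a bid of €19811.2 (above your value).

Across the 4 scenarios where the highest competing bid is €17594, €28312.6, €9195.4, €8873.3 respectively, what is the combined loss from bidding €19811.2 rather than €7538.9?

The deviation costs you only when the competing bid falls strictly between €7538.9 and €19811.2; elsewhere both bids give the same outcome.
€17594: truthful payoff €0, deviation payoff −€10055.1 → loss €10055.1.
€28312.6: outcomes coincide → loss €0.
€9195.4: truthful payoff €0, deviation payoff −€1656.5 → loss €1656.5.
€8873.3: truthful payoff €0, deviation payoff −€1334.4 → loss €1334.4.
Total loss = €10055.1 + €1656.5 + €1334.4 = €13046.
In a second-price auction your bid sets only whether you win, not what you pay, so bidding your true value is weakly dominant.

€13046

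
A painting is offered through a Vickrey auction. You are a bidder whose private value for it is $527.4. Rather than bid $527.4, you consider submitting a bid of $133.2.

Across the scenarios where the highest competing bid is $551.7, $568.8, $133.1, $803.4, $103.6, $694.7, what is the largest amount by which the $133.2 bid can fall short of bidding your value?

$0

$551.7: same outcome either way → loss $0.
$568.8: same outcome either way → loss $0.
$133.1: same outcome either way → loss $0.
$803.4: same outcome either way → loss $0.
$103.6: same outcome either way → loss $0.
$694.7: same outcome either way → loss $0.
Maximum loss: $0.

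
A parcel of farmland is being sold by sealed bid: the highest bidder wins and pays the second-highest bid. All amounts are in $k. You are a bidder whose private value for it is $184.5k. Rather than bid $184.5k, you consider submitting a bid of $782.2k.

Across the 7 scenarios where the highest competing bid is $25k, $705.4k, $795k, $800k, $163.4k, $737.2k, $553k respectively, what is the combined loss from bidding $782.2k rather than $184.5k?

The deviation costs you only when the competing bid falls strictly between $184.5k and $782.2k; elsewhere both bids give the same outcome.
$25k: outcomes coincide → loss $0k.
$705.4k: truthful payoff $0k, deviation payoff −$520.9k → loss $520.9k.
$795k: outcomes coincide → loss $0k.
$800k: outcomes coincide → loss $0k.
$163.4k: outcomes coincide → loss $0k.
$737.2k: truthful payoff $0k, deviation payoff −$552.7k → loss $552.7k.
$553k: truthful payoff $0k, deviation payoff −$368.5k → loss $368.5k.
Total loss = $520.9k + $552.7k + $368.5k = $1442.1k.

$1442.1k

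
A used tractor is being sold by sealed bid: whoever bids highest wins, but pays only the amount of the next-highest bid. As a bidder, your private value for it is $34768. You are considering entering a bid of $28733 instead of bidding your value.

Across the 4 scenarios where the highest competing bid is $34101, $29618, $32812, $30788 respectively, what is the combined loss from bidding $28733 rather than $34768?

The deviation costs you only when the competing bid falls strictly between $28733 and $34768; elsewhere both bids give the same outcome.
$34101: truthful payoff $667, deviation payoff $0 → loss $667.
$29618: truthful payoff $5150, deviation payoff $0 → loss $5150.
$32812: truthful payoff $1956, deviation payoff $0 → loss $1956.
$30788: truthful payoff $3980, deviation payoff $0 → loss $3980.
Total loss = $667 + $5150 + $1956 + $3980 = $11753.

$11753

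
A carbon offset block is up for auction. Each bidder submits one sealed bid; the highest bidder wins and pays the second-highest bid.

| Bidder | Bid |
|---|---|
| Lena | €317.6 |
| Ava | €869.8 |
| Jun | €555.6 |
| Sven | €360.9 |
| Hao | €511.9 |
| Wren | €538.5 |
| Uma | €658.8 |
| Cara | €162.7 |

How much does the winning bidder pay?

Highest bid: Ava at €869.8, so Ava wins.
Second-highest bid: Uma at €658.8 — that is the price the winner pays.

€658.8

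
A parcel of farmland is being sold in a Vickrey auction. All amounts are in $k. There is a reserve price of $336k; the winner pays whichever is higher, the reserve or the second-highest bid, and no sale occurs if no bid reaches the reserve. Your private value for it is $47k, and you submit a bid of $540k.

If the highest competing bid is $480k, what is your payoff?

−$433k

Your bid $540k is the highest and exceeds the reserve.
Price = max(second-highest bid, reserve) = max($480k, $336k) = $480k.
Payoff = $47k − $480k = −$433k.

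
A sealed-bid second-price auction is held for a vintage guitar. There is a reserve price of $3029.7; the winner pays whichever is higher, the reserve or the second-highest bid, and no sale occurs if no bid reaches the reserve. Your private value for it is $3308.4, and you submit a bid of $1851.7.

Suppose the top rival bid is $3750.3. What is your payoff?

$0

Your bid $1851.7 is below the highest competing bid $3750.3, so you lose. Payoff $0.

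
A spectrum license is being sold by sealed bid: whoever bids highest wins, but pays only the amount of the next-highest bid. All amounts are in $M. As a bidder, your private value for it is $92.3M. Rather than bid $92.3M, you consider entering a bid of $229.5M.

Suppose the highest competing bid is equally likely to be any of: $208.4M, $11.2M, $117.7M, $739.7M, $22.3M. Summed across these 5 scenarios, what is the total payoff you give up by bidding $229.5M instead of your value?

$141.5M

The deviation costs you only when the competing bid falls strictly between $92.3M and $229.5M; elsewhere both bids give the same outcome.
$208.4M: truthful payoff $0M, deviation payoff −$116.1M → loss $116.1M.
$11.2M: outcomes coincide → loss $0M.
$117.7M: truthful payoff $0M, deviation payoff −$25.4M → loss $25.4M.
$739.7M: outcomes coincide → loss $0M.
$22.3M: outcomes coincide → loss $0M.
Total loss = $116.1M + $25.4M = $141.5M.
Truthful bidding weakly dominates here: raising your bid can only win items priced above your value, and lowering it can only forfeit items priced below.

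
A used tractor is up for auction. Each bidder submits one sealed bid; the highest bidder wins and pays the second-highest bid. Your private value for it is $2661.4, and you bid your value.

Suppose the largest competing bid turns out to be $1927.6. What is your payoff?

$733.8

Your bid $2661.4 exceeds the highest competing bid $1927.6, so you win.
In a second-price auction the winner pays the second-highest bid, $1927.6.
Payoff = value − price = $2661.4 − $1927.6 = $733.8.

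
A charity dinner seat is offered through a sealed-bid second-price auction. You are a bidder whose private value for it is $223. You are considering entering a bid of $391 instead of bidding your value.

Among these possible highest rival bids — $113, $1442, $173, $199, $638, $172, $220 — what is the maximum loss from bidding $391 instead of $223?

$0

$113: same outcome either way → loss $0.
$1442: same outcome either way → loss $0.
$173: same outcome either way → loss $0.
$199: same outcome either way → loss $0.
$638: same outcome either way → loss $0.
$172: same outcome either way → loss $0.
$220: same outcome either way → loss $0.
Maximum loss: $0.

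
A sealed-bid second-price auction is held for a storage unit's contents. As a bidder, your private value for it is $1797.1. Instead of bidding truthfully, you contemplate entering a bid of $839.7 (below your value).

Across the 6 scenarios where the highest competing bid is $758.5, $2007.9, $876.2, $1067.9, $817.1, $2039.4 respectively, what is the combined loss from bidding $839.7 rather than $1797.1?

The deviation costs you only when the competing bid falls strictly between $839.7 and $1797.1; elsewhere both bids give the same outcome.
$758.5: outcomes coincide → loss $0.
$2007.9: outcomes coincide → loss $0.
$876.2: truthful payoff $920.9, deviation payoff $0 → loss $920.9.
$1067.9: truthful payoff $729.2, deviation payoff $0 → loss $729.2.
$817.1: outcomes coincide → loss $0.
$2039.4: outcomes coincide → loss $0.
Total loss = $920.9 + $729.2 = $1650.1.
Because the price is fixed by the runner-up's bid, deviating from your value can only change a good outcome into a bad one — never the reverse.

$1650.1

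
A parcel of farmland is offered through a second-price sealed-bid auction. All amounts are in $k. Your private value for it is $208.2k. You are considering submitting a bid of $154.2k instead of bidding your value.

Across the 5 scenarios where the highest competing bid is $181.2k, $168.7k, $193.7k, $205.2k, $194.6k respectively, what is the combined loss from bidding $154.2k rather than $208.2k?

$97.6k

The deviation costs you only when the competing bid falls strictly between $154.2k and $208.2k; elsewhere both bids give the same outcome.
$181.2k: truthful payoff $27k, deviation payoff $0k → loss $27k.
$168.7k: truthful payoff $39.5k, deviation payoff $0k → loss $39.5k.
$193.7k: truthful payoff $14.5k, deviation payoff $0k → loss $14.5k.
$205.2k: truthful payoff $3k, deviation payoff $0k → loss $3k.
$194.6k: truthful payoff $13.6k, deviation payoff $0k → loss $13.6k.
Total loss = $27k + $39.5k + $14.5k + $3k + $13.6k = $97.6k.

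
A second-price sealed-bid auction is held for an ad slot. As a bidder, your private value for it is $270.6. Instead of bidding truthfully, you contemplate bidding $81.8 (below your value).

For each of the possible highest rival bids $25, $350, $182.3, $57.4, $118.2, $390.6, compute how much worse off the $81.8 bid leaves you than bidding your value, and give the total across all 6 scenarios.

The deviation costs you only when the competing bid falls strictly between $81.8 and $270.6; elsewhere both bids give the same outcome.
$25: outcomes coincide → loss $0.
$350: outcomes coincide → loss $0.
$182.3: truthful payoff $88.3, deviation payoff $0 → loss $88.3.
$57.4: outcomes coincide → loss $0.
$118.2: truthful payoff $152.4, deviation payoff $0 → loss $152.4.
$390.6: outcomes coincide → loss $0.
Total loss = $88.3 + $152.4 = $240.7.
In a second-price auction your bid sets only whether you win, not what you pay, so bidding your true value is weakly dominant.

$240.7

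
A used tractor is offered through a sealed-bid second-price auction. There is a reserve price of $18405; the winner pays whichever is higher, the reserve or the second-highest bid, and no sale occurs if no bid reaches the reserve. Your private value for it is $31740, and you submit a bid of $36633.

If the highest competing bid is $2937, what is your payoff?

Your bid $36633 is the highest and exceeds the reserve.
Price = max(second-highest bid, reserve) = max($2937, $18405) = $18405.
Payoff = $31740 − $18405 = $13335.

$13335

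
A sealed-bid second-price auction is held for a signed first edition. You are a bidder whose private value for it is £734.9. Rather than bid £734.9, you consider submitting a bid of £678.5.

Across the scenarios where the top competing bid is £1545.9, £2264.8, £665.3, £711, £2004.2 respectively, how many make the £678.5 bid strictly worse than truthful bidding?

1

The deviation hurts exactly when the highest competing bid lies strictly between £678.5 and £734.9 — underbidding then forfeits a profitable win.
£1545.9: above both → same outcome either way.
£2264.8: above both → same outcome either way.
£665.3: below both → same outcome either way.
£711: inside the interval → strictly worse (loss £23.9).
£2004.2: above both → same outcome either way.
Count: 1.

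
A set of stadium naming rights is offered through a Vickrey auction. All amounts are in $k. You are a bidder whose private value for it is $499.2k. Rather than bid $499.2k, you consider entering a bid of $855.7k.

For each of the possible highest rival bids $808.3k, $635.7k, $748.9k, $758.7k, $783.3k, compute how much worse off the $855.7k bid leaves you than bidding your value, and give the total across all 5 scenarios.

$1238.9k

The deviation costs you only when the competing bid falls strictly between $499.2k and $855.7k; elsewhere both bids give the same outcome.
$808.3k: truthful payoff $0k, deviation payoff −$309.1k → loss $309.1k.
$635.7k: truthful payoff $0k, deviation payoff −$136.5k → loss $136.5k.
$748.9k: truthful payoff $0k, deviation payoff −$249.7k → loss $249.7k.
$758.7k: truthful payoff $0k, deviation payoff −$259.5k → loss $259.5k.
$783.3k: truthful payoff $0k, deviation payoff −$284.1k → loss $284.1k.
Total loss = $309.1k + $136.5k + $249.7k + $259.5k + $284.1k = $1238.9k.
Truthful bidding weakly dominates here: raising your bid can only win items priced above your value, and lowering it can only forfeit items priced below.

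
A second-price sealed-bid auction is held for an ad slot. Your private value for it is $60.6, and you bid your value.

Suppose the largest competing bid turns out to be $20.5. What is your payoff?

Your bid $60.6 exceeds the highest competing bid $20.5, so you win.
In a second-price auction the winner pays the second-highest bid, $20.5.
Payoff = value − price = $60.6 − $20.5 = $40.1.

$40.1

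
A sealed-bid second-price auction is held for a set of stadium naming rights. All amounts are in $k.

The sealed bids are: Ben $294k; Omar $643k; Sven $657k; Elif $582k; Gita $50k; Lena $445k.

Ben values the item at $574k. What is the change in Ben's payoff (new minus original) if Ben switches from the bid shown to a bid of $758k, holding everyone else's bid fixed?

−$83k

The highest bid among the other bidders is $657k; Ben's bid doesn't change that.
Original bid $294k: Ben is not highest (top rival bid is $657k); payoff $0k.
Alternative bid $758k: Ben is highest, pays the top rival bid $657k; payoff $574k − $657k = −$83k.
Change in payoff = −$83k − ($0k) = −$83k.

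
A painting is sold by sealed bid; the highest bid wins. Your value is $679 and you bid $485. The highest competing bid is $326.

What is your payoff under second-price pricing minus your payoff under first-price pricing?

You have the highest bid, so you win under either rule.
Second-price: pay $326 → payoff $353.
First-price: pay your own bid $485 → payoff $194.
Difference = $353 − ($194) = $159.

$159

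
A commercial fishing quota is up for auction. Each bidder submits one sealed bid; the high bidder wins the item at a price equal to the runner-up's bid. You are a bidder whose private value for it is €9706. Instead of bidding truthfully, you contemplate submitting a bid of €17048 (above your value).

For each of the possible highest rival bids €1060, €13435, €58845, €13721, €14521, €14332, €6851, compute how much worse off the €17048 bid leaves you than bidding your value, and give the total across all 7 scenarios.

The deviation costs you only when the competing bid falls strictly between €9706 and €17048; elsewhere both bids give the same outcome.
€1060: outcomes coincide → loss €0.
€13435: truthful payoff €0, deviation payoff −€3729 → loss €3729.
€58845: outcomes coincide → loss €0.
€13721: truthful payoff €0, deviation payoff −€4015 → loss €4015.
€14521: truthful payoff €0, deviation payoff −€4815 → loss €4815.
€14332: truthful payoff €0, deviation payoff −€4626 → loss €4626.
€6851: outcomes coincide → loss €0.
Total loss = €3729 + €4015 + €4815 + €4626 = €17185.
In a second-price auction your bid sets only whether you win, not what you pay, so bidding your true value is weakly dominant.

€17185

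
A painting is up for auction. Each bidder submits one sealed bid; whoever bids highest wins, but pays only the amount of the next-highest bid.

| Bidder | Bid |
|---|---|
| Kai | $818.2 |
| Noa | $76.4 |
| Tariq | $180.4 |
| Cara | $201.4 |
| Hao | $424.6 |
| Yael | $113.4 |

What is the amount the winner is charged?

Highest bid: Kai at $818.2, so Kai wins.
Second-highest bid: Hao at $424.6 — that is the price the winner pays.

$424.6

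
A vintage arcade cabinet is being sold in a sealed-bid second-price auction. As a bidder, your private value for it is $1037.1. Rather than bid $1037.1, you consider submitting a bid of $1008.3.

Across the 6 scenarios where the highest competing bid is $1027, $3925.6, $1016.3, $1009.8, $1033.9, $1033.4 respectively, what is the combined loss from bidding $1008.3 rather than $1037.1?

$65.1

The deviation costs you only when the competing bid falls strictly between $1008.3 and $1037.1; elsewhere both bids give the same outcome.
$1027: truthful payoff $10.1, deviation payoff $0 → loss $10.1.
$3925.6: outcomes coincide → loss $0.
$1016.3: truthful payoff $20.8, deviation payoff $0 → loss $20.8.
$1009.8: truthful payoff $27.3, deviation payoff $0 → loss $27.3.
$1033.9: truthful payoff $3.2, deviation payoff $0 → loss $3.2.
$1033.4: truthful payoff $3.7, deviation payoff $0 → loss $3.7.
Total loss = $10.1 + $20.8 + $27.3 + $3.2 + $3.7 = $65.1.
Because the price is fixed by the runner-up's bid, deviating from your value can only change a good outcome into a bad one — never the reverse.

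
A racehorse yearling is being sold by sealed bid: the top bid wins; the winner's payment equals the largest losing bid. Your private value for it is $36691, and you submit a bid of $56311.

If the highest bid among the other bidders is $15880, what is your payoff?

$20811

Your bid $56311 exceeds the highest competing bid $15880, so you win.
In a second-price auction the winner pays the second-highest bid, $15880.
Payoff = value − price = $36691 − $15880 = $20811.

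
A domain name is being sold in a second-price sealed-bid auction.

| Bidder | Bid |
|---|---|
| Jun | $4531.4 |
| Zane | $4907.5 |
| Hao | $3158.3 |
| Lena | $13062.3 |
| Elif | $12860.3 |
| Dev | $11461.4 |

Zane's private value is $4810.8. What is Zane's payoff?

$0

Highest bid: Lena at $13062.3, so Lena wins.
Second-highest bid: Elif at $12860.3 — that is the price the winner pays.
Zane did not win, so Zane pays nothing and receives nothing: payoff $0.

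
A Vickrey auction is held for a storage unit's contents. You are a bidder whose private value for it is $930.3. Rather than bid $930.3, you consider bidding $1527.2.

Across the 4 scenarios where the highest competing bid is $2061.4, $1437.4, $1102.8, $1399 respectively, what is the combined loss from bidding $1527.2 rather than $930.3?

The deviation costs you only when the competing bid falls strictly between $930.3 and $1527.2; elsewhere both bids give the same outcome.
$2061.4: outcomes coincide → loss $0.
$1437.4: truthful payoff $0, deviation payoff −$507.1 → loss $507.1.
$1102.8: truthful payoff $0, deviation payoff −$172.5 → loss $172.5.
$1399: truthful payoff $0, deviation payoff −$468.7 → loss $468.7.
Total loss = $507.1 + $172.5 + $468.7 = $1148.3.

$1148.3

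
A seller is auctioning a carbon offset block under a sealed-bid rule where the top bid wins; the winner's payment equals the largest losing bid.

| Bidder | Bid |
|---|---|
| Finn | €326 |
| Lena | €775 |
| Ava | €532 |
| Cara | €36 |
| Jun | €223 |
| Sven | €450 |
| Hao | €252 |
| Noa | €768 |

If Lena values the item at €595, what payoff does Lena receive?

−€173

Highest bid: Lena at €775, so Lena wins.
Second-highest bid: Noa at €768 — that is the price the winner pays.
Lena's payoff = value − price = €595 − €768 = −€173.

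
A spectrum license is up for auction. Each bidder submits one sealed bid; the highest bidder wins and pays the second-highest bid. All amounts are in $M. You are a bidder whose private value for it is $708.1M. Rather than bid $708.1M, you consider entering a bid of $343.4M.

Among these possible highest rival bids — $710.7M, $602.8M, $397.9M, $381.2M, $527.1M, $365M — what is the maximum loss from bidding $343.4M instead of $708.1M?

$710.7M: same outcome either way → loss $0M.
$602.8M: truthful gives $105.3M, deviation gives $0M → loss $105.3M.
$397.9M: truthful gives $310.2M, deviation gives $0M → loss $310.2M.
$381.2M: truthful gives $326.9M, deviation gives $0M → loss $326.9M.
$527.1M: truthful gives $181M, deviation gives $0M → loss $181M.
$365M: truthful gives $343.1M, deviation gives $0M → loss $343.1M.
Maximum loss: $343.1M.

$343.1M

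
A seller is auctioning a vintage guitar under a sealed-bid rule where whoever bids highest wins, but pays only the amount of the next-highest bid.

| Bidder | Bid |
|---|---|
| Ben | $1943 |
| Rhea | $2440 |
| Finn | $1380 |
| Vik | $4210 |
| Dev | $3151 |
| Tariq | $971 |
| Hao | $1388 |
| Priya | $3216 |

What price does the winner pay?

$3216

Highest bid: Vik at $4210, so Vik wins.
Second-highest bid: Priya at $3216 — that is the price the winner pays.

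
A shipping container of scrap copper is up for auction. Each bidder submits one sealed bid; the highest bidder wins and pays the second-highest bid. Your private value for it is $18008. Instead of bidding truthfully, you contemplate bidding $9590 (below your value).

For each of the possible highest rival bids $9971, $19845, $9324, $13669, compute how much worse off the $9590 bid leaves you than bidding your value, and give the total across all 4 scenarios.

$12376

The deviation costs you only when the competing bid falls strictly between $9590 and $18008; elsewhere both bids give the same outcome.
$9971: truthful payoff $8037, deviation payoff $0 → loss $8037.
$19845: outcomes coincide → loss $0.
$9324: outcomes coincide → loss $0.
$13669: truthful payoff $4339, deviation payoff $0 → loss $4339.
Total loss = $8037 + $4339 = $12376.
Because the price is fixed by the runner-up's bid, deviating from your value can only change a good outcome into a bad one — never the reverse.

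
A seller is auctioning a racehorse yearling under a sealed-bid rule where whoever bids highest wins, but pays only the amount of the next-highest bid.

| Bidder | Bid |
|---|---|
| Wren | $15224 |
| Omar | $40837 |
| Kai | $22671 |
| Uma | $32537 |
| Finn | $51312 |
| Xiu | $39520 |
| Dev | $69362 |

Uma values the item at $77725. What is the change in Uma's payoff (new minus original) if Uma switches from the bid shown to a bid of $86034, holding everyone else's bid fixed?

$8363

The highest bid among the other bidders is $69362; Uma's bid doesn't change that.
Original bid $32537: Uma is not highest (top rival bid is $69362); payoff $0.
Alternative bid $86034: Uma is highest, pays the top rival bid $69362; payoff $77725 − $69362 = $8363.
Change in payoff = $8363 − ($0) = $8363.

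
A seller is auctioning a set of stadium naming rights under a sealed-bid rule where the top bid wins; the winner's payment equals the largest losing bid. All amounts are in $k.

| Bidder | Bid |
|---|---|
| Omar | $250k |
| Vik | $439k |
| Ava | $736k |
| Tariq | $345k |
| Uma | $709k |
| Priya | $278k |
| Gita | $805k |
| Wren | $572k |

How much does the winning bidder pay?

$736k

Highest bid: Gita at $805k, so Gita wins.
Second-highest bid: Ava at $736k — that is the price the winner pays.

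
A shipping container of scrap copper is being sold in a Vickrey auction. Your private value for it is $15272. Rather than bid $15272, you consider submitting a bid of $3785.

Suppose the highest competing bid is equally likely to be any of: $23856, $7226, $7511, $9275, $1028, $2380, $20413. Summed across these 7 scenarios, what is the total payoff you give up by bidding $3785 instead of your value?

The deviation costs you only when the competing bid falls strictly between $3785 and $15272; elsewhere both bids give the same outcome.
$23856: outcomes coincide → loss $0.
$7226: truthful payoff $8046, deviation payoff $0 → loss $8046.
$7511: truthful payoff $7761, deviation payoff $0 → loss $7761.
$9275: truthful payoff $5997, deviation payoff $0 → loss $5997.
$1028: outcomes coincide → loss $0.
$2380: outcomes coincide → loss $0.
$20413: outcomes coincide → loss $0.
Total loss = $8046 + $7761 + $5997 = $21804.

$21804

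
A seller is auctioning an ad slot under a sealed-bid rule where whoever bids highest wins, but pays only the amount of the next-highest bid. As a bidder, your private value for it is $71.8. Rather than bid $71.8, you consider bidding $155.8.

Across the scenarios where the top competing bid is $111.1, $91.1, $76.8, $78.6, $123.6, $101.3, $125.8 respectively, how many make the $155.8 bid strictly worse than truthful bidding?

7

The deviation hurts exactly when the highest competing bid lies strictly between $71.8 and $155.8 — overbidding then wins at a price above your value.
$111.1: inside the interval → strictly worse (loss $39.3).
$91.1: inside the interval → strictly worse (loss $19.3).
$76.8: inside the interval → strictly worse (loss $5).
$78.6: inside the interval → strictly worse (loss $6.8).
$123.6: inside the interval → strictly worse (loss $51.8).
$101.3: inside the interval → strictly worse (loss $29.5).
$125.8: inside the interval → strictly worse (loss $54).
Count: 7.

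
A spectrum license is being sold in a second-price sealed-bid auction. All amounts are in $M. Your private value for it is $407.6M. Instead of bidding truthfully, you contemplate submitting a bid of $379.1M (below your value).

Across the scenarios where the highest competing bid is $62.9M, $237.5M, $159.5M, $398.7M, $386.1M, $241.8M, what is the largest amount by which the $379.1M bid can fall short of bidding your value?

$62.9M: same outcome either way → loss $0M.
$237.5M: same outcome either way → loss $0M.
$159.5M: same outcome either way → loss $0M.
$398.7M: truthful gives $8.9M, deviation gives $0M → loss $8.9M.
$386.1M: truthful gives $21.5M, deviation gives $0M → loss $21.5M.
$241.8M: same outcome either way → loss $0M.
Maximum loss: $21.5M.

$21.5M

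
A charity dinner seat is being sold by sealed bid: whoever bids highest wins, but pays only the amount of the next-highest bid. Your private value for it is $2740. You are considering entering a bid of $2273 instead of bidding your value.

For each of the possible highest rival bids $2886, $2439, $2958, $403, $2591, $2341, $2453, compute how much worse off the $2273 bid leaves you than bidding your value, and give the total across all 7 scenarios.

The deviation costs you only when the competing bid falls strictly between $2273 and $2740; elsewhere both bids give the same outcome.
$2886: outcomes coincide → loss $0.
$2439: truthful payoff $301, deviation payoff $0 → loss $301.
$2958: outcomes coincide → loss $0.
$403: outcomes coincide → loss $0.
$2591: truthful payoff $149, deviation payoff $0 → loss $149.
$2341: truthful payoff $399, deviation payoff $0 → loss $399.
$2453: truthful payoff $287, deviation payoff $0 → loss $287.
Total loss = $301 + $149 + $399 + $287 = $1136.

$1136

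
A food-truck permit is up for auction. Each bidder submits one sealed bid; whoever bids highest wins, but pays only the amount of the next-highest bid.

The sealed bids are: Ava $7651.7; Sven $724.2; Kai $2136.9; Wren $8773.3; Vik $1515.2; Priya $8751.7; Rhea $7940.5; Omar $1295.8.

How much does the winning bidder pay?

$8751.7

Highest bid: Wren at $8773.3, so Wren wins.
Second-highest bid: Priya at $8751.7 — that is the price the winner pays.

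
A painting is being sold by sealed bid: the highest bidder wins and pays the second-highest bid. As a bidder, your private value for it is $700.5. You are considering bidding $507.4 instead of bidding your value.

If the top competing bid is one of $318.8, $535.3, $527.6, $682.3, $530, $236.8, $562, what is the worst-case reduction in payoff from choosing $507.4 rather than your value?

$172.9

$318.8: same outcome either way → loss $0.
$535.3: truthful gives $165.2, deviation gives $0 → loss $165.2.
$527.6: truthful gives $172.9, deviation gives $0 → loss $172.9.
$682.3: truthful gives $18.2, deviation gives $0 → loss $18.2.
$530: truthful gives $170.5, deviation gives $0 → loss $170.5.
$236.8: same outcome either way → loss $0.
$562: truthful gives $138.5, deviation gives $0 → loss $138.5.
Maximum loss: $172.9.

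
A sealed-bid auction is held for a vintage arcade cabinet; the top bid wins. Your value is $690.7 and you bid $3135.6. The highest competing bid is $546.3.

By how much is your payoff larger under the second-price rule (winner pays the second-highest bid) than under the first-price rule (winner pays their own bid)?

You have the highest bid, so you win under either rule.
Second-price: pay $546.3 → payoff $144.4.
First-price: pay your own bid $3135.6 → payoff −$2444.9.
Difference = $144.4 − (−$2444.9) = $2589.3.

$2589.3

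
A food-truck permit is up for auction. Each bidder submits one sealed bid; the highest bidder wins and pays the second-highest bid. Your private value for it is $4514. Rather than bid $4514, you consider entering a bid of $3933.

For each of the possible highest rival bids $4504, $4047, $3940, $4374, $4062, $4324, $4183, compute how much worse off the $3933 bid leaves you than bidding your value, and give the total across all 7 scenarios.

$2164

The deviation costs you only when the competing bid falls strictly between $3933 and $4514; elsewhere both bids give the same outcome.
$4504: truthful payoff $10, deviation payoff $0 → loss $10.
$4047: truthful payoff $467, deviation payoff $0 → loss $467.
$3940: truthful payoff $574, deviation payoff $0 → loss $574.
$4374: truthful payoff $140, deviation payoff $0 → loss $140.
$4062: truthful payoff $452, deviation payoff $0 → loss $452.
$4324: truthful payoff $190, deviation payoff $0 → loss $190.
$4183: truthful payoff $331, deviation payoff $0 → loss $331.
Total loss = $10 + $467 + $574 + $140 + $452 + $190 + $331 = $2164.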